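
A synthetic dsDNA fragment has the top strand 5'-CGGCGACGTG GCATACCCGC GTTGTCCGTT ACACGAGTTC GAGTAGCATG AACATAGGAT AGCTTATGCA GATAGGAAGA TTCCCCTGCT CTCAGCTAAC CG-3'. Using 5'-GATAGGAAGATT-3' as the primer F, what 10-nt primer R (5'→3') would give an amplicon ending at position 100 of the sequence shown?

The forward primer binds at positions 71–82; the product's 3' end on the top strand is position 100.
The reverse primer anneals to the top strand over positions 91–100, i.e. to CTCAGCTAAC.
Its sequence written 5'→3' is the reverse complement: GTTAGCTGAG.

5'-GTTAGCTGAG-3'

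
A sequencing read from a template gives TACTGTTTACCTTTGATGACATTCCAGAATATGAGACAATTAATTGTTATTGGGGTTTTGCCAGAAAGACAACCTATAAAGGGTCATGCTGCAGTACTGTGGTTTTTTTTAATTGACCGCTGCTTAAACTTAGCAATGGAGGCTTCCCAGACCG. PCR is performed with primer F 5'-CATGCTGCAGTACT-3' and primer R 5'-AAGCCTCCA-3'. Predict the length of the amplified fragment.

61 bp

The forward primer matches the template at positions 85–98.
Reverse complement of the reverse primer: TGGAGGCTT. This occurs on the top strand at positions 137–145.
The product runs from position 85 to position 145, so its length is 145 − 85 + 1 = 61 bp.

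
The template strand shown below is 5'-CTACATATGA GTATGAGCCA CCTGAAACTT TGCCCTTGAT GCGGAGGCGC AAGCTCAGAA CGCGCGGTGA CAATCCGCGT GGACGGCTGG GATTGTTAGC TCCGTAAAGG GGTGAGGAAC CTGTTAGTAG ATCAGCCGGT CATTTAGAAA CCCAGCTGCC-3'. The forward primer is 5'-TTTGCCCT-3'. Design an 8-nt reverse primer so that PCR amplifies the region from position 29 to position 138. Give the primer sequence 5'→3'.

5'-CGGCTGAT-3'

The product's 3' end on the top strand is position 138.
The reverse primer anneals to the top strand over positions 131–138, i.e. to ATCAGCCG.
Its sequence written 5'→3' is the reverse complement: CGGCTGAT.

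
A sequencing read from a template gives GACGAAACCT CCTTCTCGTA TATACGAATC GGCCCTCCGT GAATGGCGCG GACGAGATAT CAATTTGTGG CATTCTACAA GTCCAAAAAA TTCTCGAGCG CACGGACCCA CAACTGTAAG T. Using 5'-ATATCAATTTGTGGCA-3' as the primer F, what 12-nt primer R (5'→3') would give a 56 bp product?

5'-TGTGGGTCCGTG-3'

The forward primer binds at positions 57–72, so a 56 bp product ends at position 57 + 56 − 1 = 112.
The reverse primer anneals to the top strand over positions 101–112, i.e. to CACGGACCCACA.
Its sequence written 5'→3' is the reverse complement: TGTGGGTCCGTG.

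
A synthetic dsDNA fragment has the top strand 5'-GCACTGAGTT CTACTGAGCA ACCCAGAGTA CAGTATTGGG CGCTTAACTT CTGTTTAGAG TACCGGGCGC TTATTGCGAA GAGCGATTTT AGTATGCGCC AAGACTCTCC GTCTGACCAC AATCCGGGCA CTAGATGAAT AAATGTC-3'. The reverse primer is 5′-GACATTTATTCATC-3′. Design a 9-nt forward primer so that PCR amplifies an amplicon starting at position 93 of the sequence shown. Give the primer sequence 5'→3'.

The reverse primer's reverse complement GATGAATAAATGTC matches the template at positions 134–147; the product starts at position 93.
The forward primer is identical to the top strand over positions 93–101: TATGCGCCA.

5'-TATGCGCCA-3'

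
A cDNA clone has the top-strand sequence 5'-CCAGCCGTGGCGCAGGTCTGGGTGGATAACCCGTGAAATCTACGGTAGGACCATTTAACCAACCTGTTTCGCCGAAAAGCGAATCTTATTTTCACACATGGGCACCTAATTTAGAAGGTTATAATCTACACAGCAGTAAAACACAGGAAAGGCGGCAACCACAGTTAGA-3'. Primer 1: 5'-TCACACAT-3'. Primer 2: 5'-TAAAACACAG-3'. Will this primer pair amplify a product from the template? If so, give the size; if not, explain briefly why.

Primer 1 (TCACACAT) matches the top strand at positions 92–99 (3' end points downstream).
Primer 2 (TAAAACACAG) also matches the top strand directly, at positions 137–146 — its reverse complement CTGTGTTTTA is not present.
Both primers anneal to the bottom strand with 3' ends pointing the same way, so neither can prime synthesis back toward the other.

No product — both primers anneal to the same strand and extend in the same direction.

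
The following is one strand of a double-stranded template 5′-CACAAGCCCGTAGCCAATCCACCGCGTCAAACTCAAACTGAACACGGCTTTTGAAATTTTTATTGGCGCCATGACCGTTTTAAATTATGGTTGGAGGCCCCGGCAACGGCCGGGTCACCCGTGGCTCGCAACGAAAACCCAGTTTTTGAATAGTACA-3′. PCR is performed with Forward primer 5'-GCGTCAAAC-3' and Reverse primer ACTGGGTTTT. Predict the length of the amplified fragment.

Scanning the template, GCGTCAAAC occurs at positions 24–32; this primer anneals to the bottom strand there with its 3' end pointing downstream.
Taking the reverse complement of ACTGGGTTTT gives AAAACCCAGT, found at positions 134–143 on the template; the primer anneals here to the top strand with its 3' end pointing upstream.
Amplicon spans positions 24–143: 120 bp.

120 bp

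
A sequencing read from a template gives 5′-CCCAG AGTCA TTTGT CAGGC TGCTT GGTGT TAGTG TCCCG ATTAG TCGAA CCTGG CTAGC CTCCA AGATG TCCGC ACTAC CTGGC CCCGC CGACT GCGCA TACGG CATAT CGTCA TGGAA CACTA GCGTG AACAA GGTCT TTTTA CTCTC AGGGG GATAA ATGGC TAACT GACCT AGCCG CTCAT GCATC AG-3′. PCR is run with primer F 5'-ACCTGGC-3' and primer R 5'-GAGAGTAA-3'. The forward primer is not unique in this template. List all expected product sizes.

The forward primer ACCTGGC matches the top strand at positions 50–56, 79–85.
The reverse primer's reverse complement is TTACTCTC, matching at positions 143–150.
Each forward site pairs with the reverse site to give a product ending at position 150: sizes 101, 72 bp.

101 bp, 72 bp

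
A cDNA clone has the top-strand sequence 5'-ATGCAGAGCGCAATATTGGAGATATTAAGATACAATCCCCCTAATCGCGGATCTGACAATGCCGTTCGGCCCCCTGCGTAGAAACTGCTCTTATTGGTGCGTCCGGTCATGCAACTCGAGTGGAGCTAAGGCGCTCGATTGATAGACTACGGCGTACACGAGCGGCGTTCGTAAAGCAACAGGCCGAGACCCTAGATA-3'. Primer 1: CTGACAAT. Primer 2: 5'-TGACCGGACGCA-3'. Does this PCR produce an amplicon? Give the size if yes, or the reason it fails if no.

Primer 1 (CTGACAAT) matches the top strand at positions 53–60; it acts as a forward primer.
Primer 2's reverse complement is TGCGTCCGGTCA, matching the top strand at positions 98–109; it acts as a reverse primer.
The 3' ends face each other across positions 53–109, giving a 57 bp product.

Yes — a 57 bp product.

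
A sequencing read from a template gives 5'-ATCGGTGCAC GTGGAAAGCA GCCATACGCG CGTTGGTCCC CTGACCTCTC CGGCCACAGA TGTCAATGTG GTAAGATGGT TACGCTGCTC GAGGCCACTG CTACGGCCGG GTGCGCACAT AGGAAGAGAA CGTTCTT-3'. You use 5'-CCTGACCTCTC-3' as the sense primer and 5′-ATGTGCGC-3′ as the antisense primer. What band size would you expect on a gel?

Forward primer CCTGACCTCTC is found on the top strand at positions 40–50.
The reverse primer's reverse complement is GCGCACAT, which matches the template at positions 113–120.
Product length = (reverse-primer end) − (forward-primer start) + 1 = 120 − 40 + 1 = 81 bp.

81 bp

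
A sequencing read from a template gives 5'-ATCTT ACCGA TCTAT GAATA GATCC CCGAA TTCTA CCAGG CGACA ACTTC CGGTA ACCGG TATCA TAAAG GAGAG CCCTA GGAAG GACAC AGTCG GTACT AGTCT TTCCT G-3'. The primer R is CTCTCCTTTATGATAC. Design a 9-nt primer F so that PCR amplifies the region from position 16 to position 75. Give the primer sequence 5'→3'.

5'-GAATAGATC-3'

The reverse primer's reverse complement GTATCATAAAGGAGAG matches the template at positions 60–75; the product starts at position 16.
The forward primer is identical to the top strand over positions 16–24: GAATAGATC.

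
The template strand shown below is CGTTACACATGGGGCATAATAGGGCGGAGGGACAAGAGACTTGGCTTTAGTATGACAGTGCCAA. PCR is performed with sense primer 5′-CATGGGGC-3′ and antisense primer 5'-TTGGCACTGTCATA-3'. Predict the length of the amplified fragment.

Scanning the template, CATGGGGC occurs at positions 8–15; this primer anneals to the bottom strand there with its 3' end pointing downstream.
Reverse complement of the reverse primer: TATGACAGTGCCAA. This occurs on the top strand at positions 51–64.
Amplicon spans positions 8–64: 57 bp.

57 bp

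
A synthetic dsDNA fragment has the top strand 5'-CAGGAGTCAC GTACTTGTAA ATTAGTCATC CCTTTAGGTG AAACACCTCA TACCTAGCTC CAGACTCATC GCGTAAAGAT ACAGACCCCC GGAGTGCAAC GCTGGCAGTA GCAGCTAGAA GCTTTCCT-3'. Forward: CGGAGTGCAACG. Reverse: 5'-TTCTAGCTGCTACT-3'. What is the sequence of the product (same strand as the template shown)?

The forward primer matches the template at positions 90–101.
The reverse primer's reverse complement is AGTAGCAGCTAGAA, which matches the template at positions 107–120.
The product is the template from position 90 through 120 (31 bp).

5'-CGGAGTGCAACGCTGGCAGTAGCAGCTAGAA-3'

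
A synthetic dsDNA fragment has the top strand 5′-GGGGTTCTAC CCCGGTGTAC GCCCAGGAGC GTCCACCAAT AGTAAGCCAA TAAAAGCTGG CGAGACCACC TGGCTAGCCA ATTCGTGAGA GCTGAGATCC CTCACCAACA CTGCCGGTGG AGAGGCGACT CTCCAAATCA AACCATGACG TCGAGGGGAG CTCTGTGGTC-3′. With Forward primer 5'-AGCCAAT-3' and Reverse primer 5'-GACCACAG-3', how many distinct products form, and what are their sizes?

Two products: 126 bp, 95 bp

The forward primer AGCCAAT matches the top strand at positions 45–51, 76–82.
The reverse primer's reverse complement is CTGTGGTC, matching at positions 163–170.
Each forward site pairs with the reverse site to give a product ending at position 170: sizes 126, 95 bp.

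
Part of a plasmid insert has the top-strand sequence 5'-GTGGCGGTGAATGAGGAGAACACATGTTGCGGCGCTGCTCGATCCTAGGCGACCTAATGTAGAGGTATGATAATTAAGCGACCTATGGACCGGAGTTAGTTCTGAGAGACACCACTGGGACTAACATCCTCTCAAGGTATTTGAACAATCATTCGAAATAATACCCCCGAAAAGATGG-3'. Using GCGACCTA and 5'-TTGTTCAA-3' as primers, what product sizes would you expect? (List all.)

The forward primer GCGACCTA matches the top strand at positions 49–56, 78–85.
The reverse primer's reverse complement is TTGAACAA, matching at positions 141–148.
Each forward site pairs with the reverse site to give a product ending at position 148: sizes 100, 71 bp.

100 bp, 71 bp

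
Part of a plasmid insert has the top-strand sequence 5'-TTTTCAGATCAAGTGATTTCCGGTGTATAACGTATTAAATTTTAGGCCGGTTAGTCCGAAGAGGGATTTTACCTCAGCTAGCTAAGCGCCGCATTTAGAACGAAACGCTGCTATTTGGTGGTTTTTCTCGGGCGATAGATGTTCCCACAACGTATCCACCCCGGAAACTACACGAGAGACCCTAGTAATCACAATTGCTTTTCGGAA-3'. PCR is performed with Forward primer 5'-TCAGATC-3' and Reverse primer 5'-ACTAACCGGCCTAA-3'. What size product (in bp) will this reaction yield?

The forward primer matches the template at positions 4–10.
Taking the reverse complement of ACTAACCGGCCTAA gives TTAGGCCGGTTAGT, found at positions 42–55 on the template; the primer anneals here to the top strand with its 3' end pointing upstream.
Product length = (reverse-primer end) − (forward-primer start) + 1 = 55 − 4 + 1 = 52 bp.

52 bp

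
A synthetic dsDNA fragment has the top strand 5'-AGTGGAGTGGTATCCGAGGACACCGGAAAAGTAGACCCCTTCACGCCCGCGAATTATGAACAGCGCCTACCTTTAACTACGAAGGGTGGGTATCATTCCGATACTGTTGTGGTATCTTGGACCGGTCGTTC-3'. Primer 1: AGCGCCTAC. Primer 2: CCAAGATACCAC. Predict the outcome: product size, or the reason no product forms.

Yes — a 59 bp product.

Primer 1 (AGCGCCTAC) matches the top strand at positions 62–70; it acts as a forward primer.
Primer 2's reverse complement is GTGGTATCTTGG, matching the top strand at positions 109–120; it acts as a reverse primer.
The 3' ends face each other across positions 62–120, giving a 59 bp product.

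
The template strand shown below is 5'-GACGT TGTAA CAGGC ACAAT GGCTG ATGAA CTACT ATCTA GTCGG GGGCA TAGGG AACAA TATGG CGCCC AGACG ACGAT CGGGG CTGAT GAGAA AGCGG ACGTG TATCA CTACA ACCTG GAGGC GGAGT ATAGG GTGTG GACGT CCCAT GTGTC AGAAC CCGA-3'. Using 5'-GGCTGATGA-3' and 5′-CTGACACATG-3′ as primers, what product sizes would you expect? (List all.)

137 bp, 74 bp

The forward primer GGCTGATGA matches the top strand at positions 21–29, 84–92.
The reverse primer's reverse complement is CATGTGTCAG, matching at positions 148–157.
Each forward site pairs with the reverse site to give a product ending at position 157: sizes 137, 74 bp.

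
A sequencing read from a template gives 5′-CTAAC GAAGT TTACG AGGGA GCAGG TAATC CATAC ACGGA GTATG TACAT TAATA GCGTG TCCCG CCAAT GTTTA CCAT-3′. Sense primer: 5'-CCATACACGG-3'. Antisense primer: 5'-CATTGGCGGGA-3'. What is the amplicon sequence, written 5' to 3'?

Forward primer CCATACACGG is found on the top strand at positions 30–39.
Taking the reverse complement of CATTGGCGGGA gives TCCCGCCAATG, found at positions 61–71 on the template; the primer anneals here to the top strand with its 3' end pointing upstream.
The product is the template from position 30 through 71 (42 bp).

5'-CCATACACGGAGTATGTACATTAATAGCGTGTCCCGCCAATG-3'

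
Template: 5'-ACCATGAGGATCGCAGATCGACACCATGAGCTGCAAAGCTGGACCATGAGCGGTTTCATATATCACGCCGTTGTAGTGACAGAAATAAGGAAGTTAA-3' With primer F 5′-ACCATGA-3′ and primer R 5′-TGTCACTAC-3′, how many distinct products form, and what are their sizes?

Three products: 81 bp, 59 bp, 39 bp

The forward primer ACCATGA matches the top strand at positions 1–7, 23–29, 43–49.
The reverse primer's reverse complement is GTAGTGACA, matching at positions 73–81.
Each forward site pairs with the reverse site to give a product ending at position 81: sizes 81, 59, 39 bp.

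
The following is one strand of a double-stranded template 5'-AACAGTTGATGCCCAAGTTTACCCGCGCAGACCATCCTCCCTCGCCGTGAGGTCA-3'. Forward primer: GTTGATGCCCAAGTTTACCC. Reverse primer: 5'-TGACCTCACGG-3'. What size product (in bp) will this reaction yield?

51 bp

Forward primer GTTGATGCCCAAGTTTACCC is found on the top strand at positions 5–24.
Reverse complement of the reverse primer: CCGTGAGGTCA. This occurs on the top strand at positions 45–55.
Amplicon spans positions 5–55: 51 bp.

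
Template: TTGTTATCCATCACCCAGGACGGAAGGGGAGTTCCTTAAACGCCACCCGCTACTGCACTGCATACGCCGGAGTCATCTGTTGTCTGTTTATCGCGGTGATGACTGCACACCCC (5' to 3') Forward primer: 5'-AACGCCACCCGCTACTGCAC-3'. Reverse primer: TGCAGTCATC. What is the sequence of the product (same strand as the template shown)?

5'-AACGCCACCCGCTACTGCACTGCATACGCCGGAGTCATCTGTTGTCTGTTTATCGCGGTGATGACTGCA-3'

The forward primer matches the template at positions 39–58.
The reverse primer's reverse complement is GATGACTGCA, which matches the template at positions 98–107.
The product is the template from position 39 through 107 (69 bp).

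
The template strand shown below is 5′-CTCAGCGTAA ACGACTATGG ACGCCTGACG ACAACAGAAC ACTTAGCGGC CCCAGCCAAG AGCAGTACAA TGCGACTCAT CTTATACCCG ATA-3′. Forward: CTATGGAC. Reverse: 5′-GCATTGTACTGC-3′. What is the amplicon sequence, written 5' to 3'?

The forward primer matches the template at positions 15–22.
Taking the reverse complement of GCATTGTACTGC gives GCAGTACAATGC, found at positions 62–73 on the template; the primer anneals here to the top strand with its 3' end pointing upstream.
The product is the template from position 15 through 73 (59 bp).

5'-CTATGGACGCCTGACGACAACAGAACACTTAGCGGCCCCAGCCAAGAGCAGTACAATGC-3'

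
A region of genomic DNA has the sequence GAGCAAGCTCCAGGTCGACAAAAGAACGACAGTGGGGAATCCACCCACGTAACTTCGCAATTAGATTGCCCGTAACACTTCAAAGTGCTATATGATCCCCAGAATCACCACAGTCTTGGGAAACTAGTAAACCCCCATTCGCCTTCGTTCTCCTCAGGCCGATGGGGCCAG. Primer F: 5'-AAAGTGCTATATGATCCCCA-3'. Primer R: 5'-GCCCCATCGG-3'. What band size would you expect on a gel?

87 bp

The forward primer matches the template at positions 82–101.
The reverse primer's reverse complement is CCGATGGGGC, which matches the template at positions 159–168.
The product runs from position 82 to position 168, so its length is 168 − 82 + 1 = 87 bp.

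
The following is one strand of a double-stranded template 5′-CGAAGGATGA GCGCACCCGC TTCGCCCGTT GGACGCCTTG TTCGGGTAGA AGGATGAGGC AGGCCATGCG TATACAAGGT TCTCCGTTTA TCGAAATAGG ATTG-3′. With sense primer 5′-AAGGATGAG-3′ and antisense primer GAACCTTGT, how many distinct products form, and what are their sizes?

The forward primer AAGGATGAG matches the top strand at positions 3–11, 50–58.
The reverse primer's reverse complement is ACAAGGTTC, matching at positions 74–82.
Each forward site pairs with the reverse site to give a product ending at position 82: sizes 80, 33 bp.

Two products: 80 bp, 33 bp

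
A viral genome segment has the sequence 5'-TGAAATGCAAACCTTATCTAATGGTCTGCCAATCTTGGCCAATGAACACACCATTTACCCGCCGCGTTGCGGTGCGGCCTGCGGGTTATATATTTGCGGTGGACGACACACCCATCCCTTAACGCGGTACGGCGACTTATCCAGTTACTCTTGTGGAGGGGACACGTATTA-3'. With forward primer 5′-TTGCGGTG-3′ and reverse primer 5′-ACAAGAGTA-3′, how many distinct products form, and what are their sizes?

Two products: 88 bp, 61 bp

The forward primer TTGCGGTG matches the top strand at positions 67–74, 94–101.
The reverse primer's reverse complement is TACTCTTGT, matching at positions 146–154.
Each forward site pairs with the reverse site to give a product ending at position 154: sizes 88, 61 bp.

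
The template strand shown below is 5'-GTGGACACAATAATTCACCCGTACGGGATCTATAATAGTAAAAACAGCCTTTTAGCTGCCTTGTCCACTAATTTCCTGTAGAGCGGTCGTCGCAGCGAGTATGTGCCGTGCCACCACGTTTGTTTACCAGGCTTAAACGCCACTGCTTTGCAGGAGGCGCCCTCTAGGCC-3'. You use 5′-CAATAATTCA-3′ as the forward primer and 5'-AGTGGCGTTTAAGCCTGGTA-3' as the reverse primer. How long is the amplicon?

The forward primer matches the template at positions 8–17.
Taking the reverse complement of AGTGGCGTTTAAGCCTGGTA gives TACCAGGCTTAAACGCCACT, found at positions 125–144 on the template; the primer anneals here to the top strand with its 3' end pointing upstream.
Product length = (reverse-primer end) − (forward-primer start) + 1 = 144 − 8 + 1 = 137 bp.

137 bp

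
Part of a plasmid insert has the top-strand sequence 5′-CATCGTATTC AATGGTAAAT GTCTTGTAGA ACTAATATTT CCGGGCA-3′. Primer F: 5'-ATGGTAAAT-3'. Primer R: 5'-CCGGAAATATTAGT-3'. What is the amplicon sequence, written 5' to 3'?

Scanning the template, ATGGTAAAT occurs at positions 12–20; this primer anneals to the bottom strand there with its 3' end pointing downstream.
Reverse complement of the reverse primer: ACTAATATTTCCGG. This occurs on the top strand at positions 31–44.
The product is the template from position 12 through 44 (33 bp).

5'-ATGGTAAATGTCTTGTAGAACTAATATTTCCGG-3'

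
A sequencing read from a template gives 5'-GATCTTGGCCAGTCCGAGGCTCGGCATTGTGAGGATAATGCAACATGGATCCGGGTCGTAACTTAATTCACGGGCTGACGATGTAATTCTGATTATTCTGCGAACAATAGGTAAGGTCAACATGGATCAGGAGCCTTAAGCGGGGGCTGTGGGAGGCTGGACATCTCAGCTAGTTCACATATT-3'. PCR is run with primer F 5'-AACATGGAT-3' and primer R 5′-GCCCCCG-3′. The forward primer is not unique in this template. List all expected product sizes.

The forward primer AACATGGAT matches the top strand at positions 42–50, 119–127.
The reverse primer's reverse complement is CGGGGGC, matching at positions 141–147.
Each forward site pairs with the reverse site to give a product ending at position 147: sizes 106, 29 bp.

106 bp, 29 bp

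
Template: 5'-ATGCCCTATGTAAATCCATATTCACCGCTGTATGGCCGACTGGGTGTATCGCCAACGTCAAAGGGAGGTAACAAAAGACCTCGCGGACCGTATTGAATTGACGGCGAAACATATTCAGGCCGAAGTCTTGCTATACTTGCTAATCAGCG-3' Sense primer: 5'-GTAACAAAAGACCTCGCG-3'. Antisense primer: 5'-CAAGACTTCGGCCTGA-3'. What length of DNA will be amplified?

63 bp

Forward primer GTAACAAAAGACCTCGCG is found on the top strand at positions 68–85.
Taking the reverse complement of CAAGACTTCGGCCTGA gives TCAGGCCGAAGTCTTG, found at positions 115–130 on the template; the primer anneals here to the top strand with its 3' end pointing upstream.
Product length = (reverse-primer end) − (forward-primer start) + 1 = 130 − 68 + 1 = 63 bp.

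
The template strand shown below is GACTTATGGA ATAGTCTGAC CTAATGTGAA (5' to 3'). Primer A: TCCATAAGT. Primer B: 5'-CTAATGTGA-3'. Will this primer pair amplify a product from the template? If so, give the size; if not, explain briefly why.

No product — the primers' 3' ends point away from each other.

Primer A (TCCATAAGT) has reverse complement ACTTATGGA, which matches the top strand at positions 2–10; primer A anneals to the top strand there with its 3' end pointing upstream toward position 2.
Primer B (CTAATGTGA) matches the top strand directly at positions 21–29; it anneals to the bottom strand with its 3' end pointing downstream toward position 29.
The 3' ends diverge (primer A extends toward position 1, primer B toward position 30), so the primers never converge on a shared product.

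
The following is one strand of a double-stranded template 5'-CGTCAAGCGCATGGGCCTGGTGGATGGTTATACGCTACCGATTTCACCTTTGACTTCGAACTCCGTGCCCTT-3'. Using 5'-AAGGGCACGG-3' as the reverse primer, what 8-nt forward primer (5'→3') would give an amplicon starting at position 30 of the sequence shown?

5'-ATACGCTA-3'

The reverse primer's reverse complement CCGTGCCCTT matches the template at positions 63–72; the product starts at position 30.
The forward primer is identical to the top strand over positions 30–37: ATACGCTA.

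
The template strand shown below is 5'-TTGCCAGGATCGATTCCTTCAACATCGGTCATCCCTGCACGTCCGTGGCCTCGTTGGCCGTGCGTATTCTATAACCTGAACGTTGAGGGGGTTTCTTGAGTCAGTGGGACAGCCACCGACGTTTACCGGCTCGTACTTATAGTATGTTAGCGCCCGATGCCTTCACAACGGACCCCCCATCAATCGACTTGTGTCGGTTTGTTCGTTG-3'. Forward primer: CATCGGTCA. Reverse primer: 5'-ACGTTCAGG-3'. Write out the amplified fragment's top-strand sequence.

5'-CATCGGTCATCCCTGCACGTCCGTGGCCTCGTTGGCCGTGCGTATTCTATAACCTGAACGT-3'

Forward primer CATCGGTCA is found on the top strand at positions 23–31.
The reverse primer's reverse complement is CCTGAACGT, which matches the template at positions 75–83.
The product is the template from position 23 through 83 (61 bp).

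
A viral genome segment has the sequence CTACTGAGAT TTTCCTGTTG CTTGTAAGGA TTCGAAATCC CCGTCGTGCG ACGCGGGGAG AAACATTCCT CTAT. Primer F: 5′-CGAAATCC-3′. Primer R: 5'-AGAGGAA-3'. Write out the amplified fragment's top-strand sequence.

Forward primer CGAAATCC is found on the top strand at positions 33–40.
Reverse complement of the reverse primer: TTCCTCT. This occurs on the top strand at positions 66–72.
The product is the template from position 33 through 72 (40 bp).

5'-CGAAATCCCCGTCGTGCGACGCGGGGAGAAACATTCCTCT-3'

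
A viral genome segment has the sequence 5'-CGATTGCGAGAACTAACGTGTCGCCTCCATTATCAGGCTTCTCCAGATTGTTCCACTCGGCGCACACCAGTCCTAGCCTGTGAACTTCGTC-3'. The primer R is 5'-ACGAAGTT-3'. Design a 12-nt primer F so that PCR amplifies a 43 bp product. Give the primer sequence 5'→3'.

The reverse primer's reverse complement AACTTCGT matches the template at positions 83–90, so the product ends at position 90.
A 43 bp product then starts at position 90 − 43 + 1 = 48.
The forward primer is identical to the top strand there: TTGTTCCACTCG.

5'-TTGTTCCACTCG-3'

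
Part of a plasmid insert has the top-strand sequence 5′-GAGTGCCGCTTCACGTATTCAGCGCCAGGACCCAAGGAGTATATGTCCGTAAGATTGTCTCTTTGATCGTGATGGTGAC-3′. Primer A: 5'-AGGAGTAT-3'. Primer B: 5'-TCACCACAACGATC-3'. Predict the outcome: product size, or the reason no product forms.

Primer B (TCACCACAACGATC) does not match the top strand, and its reverse complement GATCGTTGTGGTGA does not match either.
With no annealing site for primer B, no amplification occurs.

No product — primer B has no binding site in the template.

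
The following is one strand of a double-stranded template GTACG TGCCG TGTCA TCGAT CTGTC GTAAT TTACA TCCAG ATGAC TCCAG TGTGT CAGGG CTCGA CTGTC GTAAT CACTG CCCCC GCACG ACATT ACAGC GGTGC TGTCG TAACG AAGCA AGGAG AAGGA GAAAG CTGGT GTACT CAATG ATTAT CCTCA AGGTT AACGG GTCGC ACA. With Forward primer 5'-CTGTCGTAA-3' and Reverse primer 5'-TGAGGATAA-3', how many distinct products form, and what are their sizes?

The forward primer CTGTCGTAA matches the top strand at positions 21–29, 66–74, 105–113.
The reverse primer's reverse complement is TTATCCTCA, matching at positions 152–160.
Each forward site pairs with the reverse site to give a product ending at position 160: sizes 140, 95, 56 bp.

Three products: 140 bp, 95 bp, 56 bp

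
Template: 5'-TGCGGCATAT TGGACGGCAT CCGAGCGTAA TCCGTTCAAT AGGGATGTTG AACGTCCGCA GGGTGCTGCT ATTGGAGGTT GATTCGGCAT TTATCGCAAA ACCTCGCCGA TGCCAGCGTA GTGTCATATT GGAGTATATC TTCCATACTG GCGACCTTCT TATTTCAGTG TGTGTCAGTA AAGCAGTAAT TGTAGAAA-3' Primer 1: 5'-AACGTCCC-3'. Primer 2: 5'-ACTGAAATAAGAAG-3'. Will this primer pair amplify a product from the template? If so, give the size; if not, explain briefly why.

Primer 1 (AACGTCCC) does not match the top strand, and its reverse complement GGGACGTT does not match either.
With no annealing site for primer 1, no amplification occurs.

No product — primer 1 has no binding site in the template.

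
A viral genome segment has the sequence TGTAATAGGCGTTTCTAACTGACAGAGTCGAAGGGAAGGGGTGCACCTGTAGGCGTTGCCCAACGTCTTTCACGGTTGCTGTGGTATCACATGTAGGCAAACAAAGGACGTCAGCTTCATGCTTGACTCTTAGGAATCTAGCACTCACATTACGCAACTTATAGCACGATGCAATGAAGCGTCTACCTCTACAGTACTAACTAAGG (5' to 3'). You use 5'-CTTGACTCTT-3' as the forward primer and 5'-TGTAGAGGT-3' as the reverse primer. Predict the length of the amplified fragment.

Scanning the template, CTTGACTCTT occurs at positions 122–131; this primer anneals to the bottom strand there with its 3' end pointing downstream.
Taking the reverse complement of TGTAGAGGT gives ACCTCTACA, found at positions 185–193 on the template; the primer anneals here to the top strand with its 3' end pointing upstream.
Amplicon spans positions 122–193: 72 bp.

72 bp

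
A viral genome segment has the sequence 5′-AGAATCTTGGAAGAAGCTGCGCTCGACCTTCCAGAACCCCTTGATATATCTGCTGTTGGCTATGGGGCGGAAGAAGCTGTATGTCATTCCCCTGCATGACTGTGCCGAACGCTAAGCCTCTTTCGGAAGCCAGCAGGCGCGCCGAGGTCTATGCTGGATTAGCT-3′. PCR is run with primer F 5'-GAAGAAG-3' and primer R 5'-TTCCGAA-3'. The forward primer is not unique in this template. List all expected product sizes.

The forward primer GAAGAAG matches the top strand at positions 10–16, 70–76.
The reverse primer's reverse complement is TTCGGAA, matching at positions 122–128.
Each forward site pairs with the reverse site to give a product ending at position 128: sizes 119, 59 bp.

119 bp, 59 bp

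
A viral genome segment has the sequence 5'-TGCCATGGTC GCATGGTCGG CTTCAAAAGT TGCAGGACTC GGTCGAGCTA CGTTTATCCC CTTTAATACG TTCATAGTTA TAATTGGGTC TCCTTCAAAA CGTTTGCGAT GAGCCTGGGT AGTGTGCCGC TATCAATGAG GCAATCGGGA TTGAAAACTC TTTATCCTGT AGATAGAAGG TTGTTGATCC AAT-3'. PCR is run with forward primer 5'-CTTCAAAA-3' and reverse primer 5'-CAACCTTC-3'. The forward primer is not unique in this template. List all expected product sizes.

The forward primer CTTCAAAA matches the top strand at positions 21–28, 93–100.
The reverse primer's reverse complement is GAAGGTTG, matching at positions 176–183.
Each forward site pairs with the reverse site to give a product ending at position 183: sizes 163, 91 bp.

163 bp, 91 bp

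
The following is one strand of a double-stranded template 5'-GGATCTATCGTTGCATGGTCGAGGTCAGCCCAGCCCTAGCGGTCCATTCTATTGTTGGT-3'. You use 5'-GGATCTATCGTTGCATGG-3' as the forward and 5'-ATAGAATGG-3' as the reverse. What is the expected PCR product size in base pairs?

Scanning the template, GGATCTATCGTTGCATGG occurs at positions 1–18; this primer anneals to the bottom strand there with its 3' end pointing downstream.
The reverse primer's reverse complement is CCATTCTAT, which matches the template at positions 44–52.
Amplicon spans positions 1–52: 52 bp.

52 bp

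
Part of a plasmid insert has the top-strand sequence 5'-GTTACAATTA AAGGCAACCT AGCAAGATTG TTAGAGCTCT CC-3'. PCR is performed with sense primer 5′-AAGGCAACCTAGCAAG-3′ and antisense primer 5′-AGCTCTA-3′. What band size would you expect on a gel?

28 bp

The forward primer matches the template at positions 11–26.
Reverse complement of the reverse primer: TAGAGCT. This occurs on the top strand at positions 32–38.
Amplicon spans positions 11–38: 28 bp.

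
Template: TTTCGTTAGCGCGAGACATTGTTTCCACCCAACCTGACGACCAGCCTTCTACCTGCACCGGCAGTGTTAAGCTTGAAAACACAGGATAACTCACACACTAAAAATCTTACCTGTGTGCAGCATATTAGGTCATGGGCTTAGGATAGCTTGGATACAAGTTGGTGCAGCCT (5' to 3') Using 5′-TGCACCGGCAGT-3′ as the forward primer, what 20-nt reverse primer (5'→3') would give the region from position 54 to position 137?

The product's 3' end on the top strand is position 137.
The reverse primer anneals to the top strand over positions 118–137, i.e. to CAGCATATTAGGTCATGGGC.
Its sequence written 5'→3' is the reverse complement: GCCCATGACCTAATATGCTG.

5'-GCCCATGACCTAATATGCTG-3'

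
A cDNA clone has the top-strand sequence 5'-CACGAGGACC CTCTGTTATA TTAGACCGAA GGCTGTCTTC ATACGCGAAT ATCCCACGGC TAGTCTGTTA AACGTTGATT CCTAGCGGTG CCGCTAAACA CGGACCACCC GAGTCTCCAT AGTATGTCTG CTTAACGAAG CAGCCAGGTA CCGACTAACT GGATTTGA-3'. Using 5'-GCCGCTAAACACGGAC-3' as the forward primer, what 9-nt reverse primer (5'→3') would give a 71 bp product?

The forward primer binds at positions 90–105, so a 71 bp product ends at position 90 + 71 − 1 = 160.
The reverse primer anneals to the top strand over positions 152–160, i.e. to CGACTAACT.
Its sequence written 5'→3' is the reverse complement: AGTTAGTCG.

5'-AGTTAGTCG-3'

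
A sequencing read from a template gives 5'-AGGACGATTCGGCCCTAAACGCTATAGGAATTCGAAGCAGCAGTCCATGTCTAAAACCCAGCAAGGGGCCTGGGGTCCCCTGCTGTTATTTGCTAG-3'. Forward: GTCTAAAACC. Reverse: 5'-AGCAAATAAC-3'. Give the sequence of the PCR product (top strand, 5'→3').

The forward primer matches the template at positions 49–58.
The reverse primer's reverse complement is GTTATTTGCT, which matches the template at positions 85–94.
The product is the template from position 49 through 94 (46 bp).

5'-GTCTAAAACCCAGCAAGGGGCCTGGGGTCCCCTGCTGTTATTTGCT-3'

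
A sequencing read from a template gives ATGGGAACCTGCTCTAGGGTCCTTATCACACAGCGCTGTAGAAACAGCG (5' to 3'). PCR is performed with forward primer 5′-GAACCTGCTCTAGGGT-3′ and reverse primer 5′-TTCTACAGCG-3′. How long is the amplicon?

39 bp

The forward primer matches the template at positions 5–20.
Reverse complement of the reverse primer: CGCTGTAGAA. This occurs on the top strand at positions 34–43.
Product length = (reverse-primer end) − (forward-primer start) + 1 = 43 − 5 + 1 = 39 bp.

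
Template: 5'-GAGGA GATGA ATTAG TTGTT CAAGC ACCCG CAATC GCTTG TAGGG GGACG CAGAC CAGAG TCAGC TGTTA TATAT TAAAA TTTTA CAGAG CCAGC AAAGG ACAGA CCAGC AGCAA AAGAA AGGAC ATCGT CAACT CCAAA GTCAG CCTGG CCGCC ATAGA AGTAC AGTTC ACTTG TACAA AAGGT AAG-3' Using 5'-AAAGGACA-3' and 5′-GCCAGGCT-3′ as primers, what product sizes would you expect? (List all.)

The forward primer AAAGGACA matches the top strand at positions 96–103, 119–126.
The reverse primer's reverse complement is AGCCTGGC, matching at positions 144–151.
Each forward site pairs with the reverse site to give a product ending at position 151: sizes 56, 33 bp.

56 bp, 33 bp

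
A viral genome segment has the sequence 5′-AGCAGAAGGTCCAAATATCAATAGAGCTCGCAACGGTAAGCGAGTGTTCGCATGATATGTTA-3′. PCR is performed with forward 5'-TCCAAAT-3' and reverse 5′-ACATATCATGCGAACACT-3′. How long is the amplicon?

Scanning the template, TCCAAAT occurs at positions 10–16; this primer anneals to the bottom strand there with its 3' end pointing downstream.
Reverse complement of the reverse primer: AGTGTTCGCATGATATGT. This occurs on the top strand at positions 43–60.
Product length = (reverse-primer end) − (forward-primer start) + 1 = 60 − 10 + 1 = 51 bp.

51 bp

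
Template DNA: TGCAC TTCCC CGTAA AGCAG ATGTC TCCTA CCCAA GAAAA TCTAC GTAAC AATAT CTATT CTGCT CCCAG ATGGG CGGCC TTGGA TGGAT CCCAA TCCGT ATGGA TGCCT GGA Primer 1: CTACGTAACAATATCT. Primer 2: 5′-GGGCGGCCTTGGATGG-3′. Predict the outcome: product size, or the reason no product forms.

Primer 1 (CTACGTAACAATATCT) matches the top strand at positions 42–57 (3' end points downstream).
Primer 2 (GGGCGGCCTTGGATGG) also matches the top strand directly, at positions 73–88 — its reverse complement CCATCCAAGGCCGCCC is not present.
Both primers anneal to the bottom strand with 3' ends pointing the same way, so neither can prime synthesis back toward the other.

No product — both primers anneal to the same strand and extend in the same direction.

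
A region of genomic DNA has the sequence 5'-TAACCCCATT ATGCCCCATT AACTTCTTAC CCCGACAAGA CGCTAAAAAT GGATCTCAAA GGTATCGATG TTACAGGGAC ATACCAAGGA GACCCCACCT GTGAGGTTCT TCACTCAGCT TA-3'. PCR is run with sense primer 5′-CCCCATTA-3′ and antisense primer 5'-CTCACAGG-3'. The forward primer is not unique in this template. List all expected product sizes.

The forward primer CCCCATTA matches the top strand at positions 4–11, 14–21.
The reverse primer's reverse complement is CCTGTGAG, matching at positions 98–105.
Each forward site pairs with the reverse site to give a product ending at position 105: sizes 102, 92 bp.

102 bp, 92 bp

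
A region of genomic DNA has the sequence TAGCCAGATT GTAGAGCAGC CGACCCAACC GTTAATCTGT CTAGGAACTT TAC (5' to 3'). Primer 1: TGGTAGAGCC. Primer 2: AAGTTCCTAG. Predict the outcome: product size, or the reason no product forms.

Primer 1 (TGGTAGAGCC) does not match the top strand, and its reverse complement GGCTCTACCA does not match either.
With no annealing site for primer 1, no amplification occurs.

No product — primer 1 has no binding site in the template.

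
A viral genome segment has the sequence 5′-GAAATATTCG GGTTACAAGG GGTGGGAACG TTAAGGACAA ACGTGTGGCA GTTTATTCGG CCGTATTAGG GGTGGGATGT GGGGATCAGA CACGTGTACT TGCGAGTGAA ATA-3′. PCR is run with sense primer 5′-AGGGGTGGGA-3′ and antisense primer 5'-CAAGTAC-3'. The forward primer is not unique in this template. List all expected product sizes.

The forward primer AGGGGTGGGA matches the top strand at positions 18–27, 68–77.
The reverse primer's reverse complement is GTACTTG, matching at positions 96–102.
Each forward site pairs with the reverse site to give a product ending at position 102: sizes 85, 35 bp.

85 bp, 35 bp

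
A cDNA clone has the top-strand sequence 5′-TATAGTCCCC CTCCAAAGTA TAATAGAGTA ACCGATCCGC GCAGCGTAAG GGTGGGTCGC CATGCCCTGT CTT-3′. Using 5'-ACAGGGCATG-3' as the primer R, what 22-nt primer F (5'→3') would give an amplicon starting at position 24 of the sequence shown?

5'-TAGAGTAACCGATCCGCGCAGC-3'

The reverse primer's reverse complement CATGCCCTGT matches the template at positions 61–70; the product starts at position 24.
The forward primer is identical to the top strand over positions 24–45: TAGAGTAACCGATCCGCGCAGC.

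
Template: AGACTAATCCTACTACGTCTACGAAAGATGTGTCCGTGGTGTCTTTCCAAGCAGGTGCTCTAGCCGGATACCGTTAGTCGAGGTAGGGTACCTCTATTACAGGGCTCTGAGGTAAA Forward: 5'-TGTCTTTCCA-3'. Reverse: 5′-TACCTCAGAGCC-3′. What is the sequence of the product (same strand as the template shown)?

Forward primer TGTCTTTCCA is found on the top strand at positions 40–49.
Reverse complement of the reverse primer: GGCTCTGAGGTA. This occurs on the top strand at positions 103–114.
The product is the template from position 40 through 114 (75 bp).

5'-TGTCTTTCCAAGCAGGTGCTCTAGCCGGATACCGTTAGTCGAGGTAGGGTACCTCTATTACAGGGCTCTGAGGTA-3'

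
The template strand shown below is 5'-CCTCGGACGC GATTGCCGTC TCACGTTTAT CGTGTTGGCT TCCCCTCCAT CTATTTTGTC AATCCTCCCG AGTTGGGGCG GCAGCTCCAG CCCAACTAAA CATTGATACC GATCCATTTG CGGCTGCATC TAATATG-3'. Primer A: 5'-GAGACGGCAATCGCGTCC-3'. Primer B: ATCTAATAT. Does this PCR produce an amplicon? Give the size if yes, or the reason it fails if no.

Primer A (GAGACGGCAATCGCGTCC) has reverse complement GGACGCGATTGCCGTCTC, which matches the top strand at positions 5–22; primer A anneals to the top strand there with its 3' end pointing upstream toward position 5.
Primer B (ATCTAATAT) matches the top strand directly at positions 128–136; it anneals to the bottom strand with its 3' end pointing downstream toward position 136.
The 3' ends diverge (primer A extends toward position 1, primer B toward position 137), so the primers never converge on a shared product.

No product — the primers' 3' ends point away from each other.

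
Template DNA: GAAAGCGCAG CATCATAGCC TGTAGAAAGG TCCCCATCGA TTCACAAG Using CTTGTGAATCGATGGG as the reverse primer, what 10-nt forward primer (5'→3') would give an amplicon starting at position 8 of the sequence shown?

The reverse primer's reverse complement CCCATCGATTCACAAG matches the template at positions 33–48; the product starts at position 8.
The forward primer is identical to the top strand over positions 8–17: CAGCATCATA.

5'-CAGCATCATA-3'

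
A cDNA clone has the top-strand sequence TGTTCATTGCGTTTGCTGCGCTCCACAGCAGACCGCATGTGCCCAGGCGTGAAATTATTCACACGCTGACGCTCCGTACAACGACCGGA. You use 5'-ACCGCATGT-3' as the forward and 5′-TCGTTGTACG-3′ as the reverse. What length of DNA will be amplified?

53 bp

Scanning the template, ACCGCATGT occurs at positions 32–40; this primer anneals to the bottom strand there with its 3' end pointing downstream.
Reverse complement of the reverse primer: CGTACAACGA. This occurs on the top strand at positions 75–84.
The product runs from position 32 to position 84, so its length is 84 − 32 + 1 = 53 bp.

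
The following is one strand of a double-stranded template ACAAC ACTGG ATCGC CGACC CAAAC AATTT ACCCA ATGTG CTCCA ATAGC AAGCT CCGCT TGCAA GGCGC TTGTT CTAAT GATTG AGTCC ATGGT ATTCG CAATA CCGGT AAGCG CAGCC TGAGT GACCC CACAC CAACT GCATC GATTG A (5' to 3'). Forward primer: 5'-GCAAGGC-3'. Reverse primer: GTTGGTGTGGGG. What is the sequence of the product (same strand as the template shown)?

Forward primer GCAAGGC is found on the top strand at positions 62–68.
Reverse complement of the reverse primer: CCCCACACCAAC. This occurs on the top strand at positions 128–139.
The product is the template from position 62 through 139 (78 bp).

5'-GCAAGGCGCTTGTTCTAATGATTGAGTCCATGGTATTCGCAATACCGGTAAGCGCAGCCTGAGTGACCCCACACCAAC-3'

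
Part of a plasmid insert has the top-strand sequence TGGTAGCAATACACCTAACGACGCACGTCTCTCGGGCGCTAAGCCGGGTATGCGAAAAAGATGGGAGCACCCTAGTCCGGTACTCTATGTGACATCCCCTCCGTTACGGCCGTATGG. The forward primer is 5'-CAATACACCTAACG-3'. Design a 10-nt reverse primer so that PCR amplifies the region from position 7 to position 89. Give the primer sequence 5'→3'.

5'-CATAGAGTAC-3'

The product's 3' end on the top strand is position 89.
The reverse primer anneals to the top strand over positions 80–89, i.e. to GTACTCTATG.
Its sequence written 5'→3' is the reverse complement: CATAGAGTAC.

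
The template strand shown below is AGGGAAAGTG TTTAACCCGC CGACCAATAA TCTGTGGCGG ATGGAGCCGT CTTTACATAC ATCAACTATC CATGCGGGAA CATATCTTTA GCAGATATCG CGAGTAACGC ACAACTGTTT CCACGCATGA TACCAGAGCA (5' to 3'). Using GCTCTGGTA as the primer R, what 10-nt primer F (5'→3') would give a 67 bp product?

The reverse primer's reverse complement TACCAGAGC matches the template at positions 131–139, so the product ends at position 139.
A 67 bp product then starts at position 139 − 67 + 1 = 73.
The forward primer is identical to the top strand there: TGCGGGAACA.

5'-TGCGGGAACA-3'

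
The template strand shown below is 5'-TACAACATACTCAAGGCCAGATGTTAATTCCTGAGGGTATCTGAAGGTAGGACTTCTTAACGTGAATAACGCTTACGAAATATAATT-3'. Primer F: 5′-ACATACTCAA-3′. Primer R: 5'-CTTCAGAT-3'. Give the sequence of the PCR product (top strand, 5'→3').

Scanning the template, ACATACTCAA occurs at positions 5–14; this primer anneals to the bottom strand there with its 3' end pointing downstream.
The reverse primer's reverse complement is ATCTGAAG, which matches the template at positions 39–46.
The product is the template from position 5 through 46 (42 bp).

5'-ACATACTCAAGGCCAGATGTTAATTCCTGAGGGTATCTGAAG-3'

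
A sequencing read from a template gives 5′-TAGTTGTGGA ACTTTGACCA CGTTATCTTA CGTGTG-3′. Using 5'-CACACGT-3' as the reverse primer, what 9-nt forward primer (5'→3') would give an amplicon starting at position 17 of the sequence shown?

5'-ACCACGTTA-3'

The reverse primer's reverse complement ACGTGTG matches the template at positions 30–36; the product starts at position 17.
The forward primer is identical to the top strand over positions 17–25: ACCACGTTA.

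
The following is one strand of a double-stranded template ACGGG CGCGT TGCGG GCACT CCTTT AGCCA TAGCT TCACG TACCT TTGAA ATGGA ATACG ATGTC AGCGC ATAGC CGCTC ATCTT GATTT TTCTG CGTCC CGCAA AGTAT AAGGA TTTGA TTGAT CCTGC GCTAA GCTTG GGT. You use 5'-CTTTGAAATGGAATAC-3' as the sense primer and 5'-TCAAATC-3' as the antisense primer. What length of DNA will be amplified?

Forward primer CTTTGAAATGGAATAC is found on the top strand at positions 44–59.
Taking the reverse complement of TCAAATC gives GATTTGA, found at positions 114–120 on the template; the primer anneals here to the top strand with its 3' end pointing upstream.
Product length = (reverse-primer end) − (forward-primer start) + 1 = 120 − 44 + 1 = 77 bp.

77 bp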